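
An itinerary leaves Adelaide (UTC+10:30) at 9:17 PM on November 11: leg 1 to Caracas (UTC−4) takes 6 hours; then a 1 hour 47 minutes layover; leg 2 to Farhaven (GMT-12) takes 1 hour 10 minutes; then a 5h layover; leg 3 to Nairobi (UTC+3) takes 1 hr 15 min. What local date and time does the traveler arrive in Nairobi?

Convert departure to UTC: 9:17 PM − 10:30 = 10:47 AM UTC on Nov 11.
Add 6 hours leg 1 → 4:47 PM UTC.
Add 1 hour and 47 minutes layover in Caracas → 6:34 PM UTC.
Add 1 hour and 10 minutes leg 2 → 7:44 PM UTC.
Add 5 hours layover in Farhaven → 12:44 AM UTC (Nov 12).
Add 1 hour and 15 minutes leg 3 → 1:59 AM UTC.
Nairobi is UTC+3:00, so local arrival = 1:59 AM + 3:00 = 4:59 AM on Nov 12.

4:59 AM on Nov 12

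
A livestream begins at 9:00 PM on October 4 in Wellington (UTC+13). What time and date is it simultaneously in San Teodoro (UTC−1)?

7:00 AM on October 4

In UTC: 9:00 PM − 13:00 = 8:00 AM on Oct 4.
San Teodoro is UTC−1:00: 8:00 AM − 1:00 = 7:00 AM on Oct 4.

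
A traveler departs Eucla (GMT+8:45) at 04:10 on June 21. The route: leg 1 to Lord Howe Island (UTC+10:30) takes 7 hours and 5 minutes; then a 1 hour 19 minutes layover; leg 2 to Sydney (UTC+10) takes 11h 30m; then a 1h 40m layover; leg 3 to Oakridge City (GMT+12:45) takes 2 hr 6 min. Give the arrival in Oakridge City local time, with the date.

07:50 on Jun 22

Convert departure to UTC: 04:10 − 8:45 = 19:25 UTC on Jun 20.
Add 7 hours 5 minutes leg 1 → 02:30 UTC (Jun 21).
Add 1 hour and 19 minutes layover in Lord Howe Island → 03:49 UTC.
Add 11 hours 30 minutes leg 2 → 15:19 UTC.
Add 1 hour 40 minutes layover in Sydney → 16:59 UTC.
Add 2 hours 6 minutes leg 3 → 19:05 UTC.
Oakridge City is UTC+12:45, so local arrival = 19:05 + 12:45 = 07:50 on Jun 22.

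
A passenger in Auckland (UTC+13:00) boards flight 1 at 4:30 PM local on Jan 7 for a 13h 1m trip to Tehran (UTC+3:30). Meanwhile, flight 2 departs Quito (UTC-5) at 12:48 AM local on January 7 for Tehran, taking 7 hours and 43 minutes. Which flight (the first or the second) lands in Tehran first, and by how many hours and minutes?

Flight 1 in UTC: 4:30 PM − 13:00 = 3:30 AM on Jan 7.
+13 hours and 1 minute → arrive 4:31 PM UTC on Jan 7.
Flight 2 in UTC: 12:48 AM + 5:00 = 5:48 AM on Jan 7.
+7 hours 43 minutes → arrive 1:31 PM UTC on Jan 7.
Flight 2 lands earlier by 3 hours.

the second, by 3 hours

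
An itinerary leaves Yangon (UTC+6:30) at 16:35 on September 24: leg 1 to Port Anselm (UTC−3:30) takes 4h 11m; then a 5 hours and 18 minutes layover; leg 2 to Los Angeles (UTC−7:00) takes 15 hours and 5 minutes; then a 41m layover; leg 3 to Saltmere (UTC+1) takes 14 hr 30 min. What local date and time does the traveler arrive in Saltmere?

Convert departure to UTC: 16:35 − 6:30 = 10:05 UTC on Sep 24.
Add 4 hours 11 minutes leg 1 → 14:16 UTC.
Add 5 hours and 18 minutes layover in Port Anselm → 19:34 UTC.
Add 15 hours and 5 minutes leg 2 → 10:39 UTC (Sep 25).
Add 41 minutes layover in Los Angeles → 11:20 UTC.
Add 14 hours 30 minutes leg 3 → 01:50 UTC (Sep 26).
Saltmere is UTC+1:00, so local arrival = 01:50 + 1:00 = 02:50 on Sep 26.

02:50 on Sep 26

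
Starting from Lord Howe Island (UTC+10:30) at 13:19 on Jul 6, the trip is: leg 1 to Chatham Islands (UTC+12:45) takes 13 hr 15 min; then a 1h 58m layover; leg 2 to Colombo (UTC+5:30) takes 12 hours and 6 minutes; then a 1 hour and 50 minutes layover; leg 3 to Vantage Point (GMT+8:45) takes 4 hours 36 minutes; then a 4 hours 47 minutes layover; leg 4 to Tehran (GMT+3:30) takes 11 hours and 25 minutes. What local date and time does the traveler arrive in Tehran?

08:16 on July 8

Convert departure to UTC: 13:19 − 10:30 = 02:49 UTC on Jul 6.
Add 13 hours 15 minutes leg 1 → 16:04 UTC.
Add 1 hour and 58 minutes layover in Chatham Islands → 18:02 UTC.
Add 12 hours 6 minutes leg 2 → 06:08 UTC (Jul 7).
Add 1 hour 50 minutes layover in Colombo → 07:58 UTC.
Add 4 hours and 36 minutes leg 3 → 12:34 UTC.
Add 4 hours and 47 minutes layover in Vantage Point → 17:21 UTC.
Add 11 hours and 25 minutes leg 4 → 04:46 UTC (Jul 8).
Tehran is UTC+3:30, so local arrival = 04:46 + 3:30 = 08:16 on Jul 8.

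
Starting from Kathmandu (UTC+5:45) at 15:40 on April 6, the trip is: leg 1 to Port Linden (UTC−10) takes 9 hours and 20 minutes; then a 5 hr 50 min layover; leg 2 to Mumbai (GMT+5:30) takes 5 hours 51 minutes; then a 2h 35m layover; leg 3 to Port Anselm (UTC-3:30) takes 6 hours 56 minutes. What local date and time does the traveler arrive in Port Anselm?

12:57 on Apr 7

Convert departure to UTC: 15:40 − 5:45 = 09:55 UTC on Apr 6.
Add 9 hours and 20 minutes leg 1 → 19:15 UTC.
Add 5 hours and 50 minutes layover in Port Linden → 01:05 UTC (Apr 7).
Add 5 hours and 51 minutes leg 2 → 06:56 UTC.
Add 2 hours 35 minutes layover in Mumbai → 09:31 UTC.
Add 6 hours 56 minutes leg 3 → 16:27 UTC.
Port Anselm is UTC−3:30, so local arrival = 16:27 − 3:30 = 12:57 on Apr 7.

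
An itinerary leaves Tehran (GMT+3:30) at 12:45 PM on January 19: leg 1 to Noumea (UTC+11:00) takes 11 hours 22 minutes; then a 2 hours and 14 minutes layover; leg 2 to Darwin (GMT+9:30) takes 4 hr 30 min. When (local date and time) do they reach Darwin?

Convert departure to UTC: 12:45 PM − 3:30 = 9:15 AM UTC on Jan 19.
Add 11 hours and 22 minutes leg 1 → 8:37 PM UTC.
Add 2 hours and 14 minutes layover in Noumea → 10:51 PM UTC.
Add 4 hours and 30 minutes leg 2 → 3:21 AM UTC (Jan 20).
Darwin is UTC+9:30, so local arrival = 3:21 AM + 9:30 = 12:51 PM on Jan 20.

12:51 PM on January 20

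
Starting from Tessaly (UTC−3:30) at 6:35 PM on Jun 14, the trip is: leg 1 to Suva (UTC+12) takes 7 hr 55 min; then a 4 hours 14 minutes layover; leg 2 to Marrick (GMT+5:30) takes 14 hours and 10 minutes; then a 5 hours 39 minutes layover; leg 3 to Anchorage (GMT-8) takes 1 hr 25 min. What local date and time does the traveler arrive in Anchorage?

Convert departure to UTC: 6:35 PM + 3:30 = 10:05 PM UTC on Jun 14.
Add 7 hours and 55 minutes leg 1 → 6:00 AM UTC (Jun 15).
Add 4 hours and 14 minutes layover in Suva → 10:14 AM UTC.
Add 14 hours 10 minutes leg 2 → 12:24 AM UTC (Jun 16).
Add 5 hours and 39 minutes layover in Marrick → 6:03 AM UTC.
Add 1 hour 25 minutes leg 3 → 7:28 AM UTC.
Anchorage is UTC−8:00, so local arrival = 7:28 AM − 8:00 = 11:28 PM on Jun 15.

11:28 PM on Jun 15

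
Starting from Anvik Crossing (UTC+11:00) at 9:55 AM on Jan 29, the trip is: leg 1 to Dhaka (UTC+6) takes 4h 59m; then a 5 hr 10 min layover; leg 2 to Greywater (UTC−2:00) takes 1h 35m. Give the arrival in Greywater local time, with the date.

Convert departure to UTC: 9:55 AM − 11:00 = 10:55 PM UTC on Jan 28.
Add 4 hours 59 minutes leg 1 → 3:54 AM UTC (Jan 29).
Add 5 hours 10 minutes layover in Dhaka → 9:04 AM UTC.
Add 1 hour 35 minutes leg 2 → 10:39 AM UTC.
Greywater is UTC−2:00, so local arrival = 10:39 AM − 2:00 = 8:39 AM on Jan 29.

8:39 AM on Jan 29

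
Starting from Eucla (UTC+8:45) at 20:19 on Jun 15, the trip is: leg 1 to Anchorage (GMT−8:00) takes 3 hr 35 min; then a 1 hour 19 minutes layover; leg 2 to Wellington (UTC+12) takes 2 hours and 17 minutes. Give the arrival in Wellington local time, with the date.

06:45 on Jun 16

Convert departure to UTC: 20:19 − 8:45 = 11:34 UTC on Jun 15.
Add 3 hours 35 minutes leg 1 → 15:09 UTC.
Add 1 hour and 19 minutes layover in Anchorage → 16:28 UTC.
Add 2 hours 17 minutes leg 2 → 18:45 UTC.
Wellington is UTC+12:00, so local arrival = 18:45 + 12:00 = 06:45 on Jun 16.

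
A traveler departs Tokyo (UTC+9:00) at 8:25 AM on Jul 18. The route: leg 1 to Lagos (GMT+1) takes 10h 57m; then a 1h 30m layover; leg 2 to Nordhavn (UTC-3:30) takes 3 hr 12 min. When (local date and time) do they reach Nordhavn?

Convert departure to UTC: 8:25 AM − 9:00 = 11:25 PM UTC on Jul 17.
Add 10 hours and 57 minutes leg 1 → 10:22 AM UTC (Jul 18).
Add 1 hour 30 minutes layover in Lagos → 11:52 AM UTC.
Add 3 hours and 12 minutes leg 2 → 3:04 PM UTC.
Nordhavn is UTC−3:30, so local arrival = 3:04 PM − 3:30 = 11:34 AM on Jul 18.

11:34 AM on July 18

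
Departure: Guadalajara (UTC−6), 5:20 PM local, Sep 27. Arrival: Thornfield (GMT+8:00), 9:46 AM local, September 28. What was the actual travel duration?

Departure in UTC: 5:20 PM + 6:00 = 11:20 PM on Sep 27.
Arrival in UTC: 9:46 AM − 8:00 = 1:46 AM on Sep 28.
Elapsed = 1:46 AM − 11:20 PM (+1 day) = 2 hours 26 minutes.

2 hours 26 minutes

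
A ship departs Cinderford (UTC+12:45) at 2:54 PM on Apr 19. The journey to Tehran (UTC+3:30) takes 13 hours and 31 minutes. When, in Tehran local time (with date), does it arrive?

7:10 PM on April 19

Convert departure to UTC: 2:54 PM − 12:45 = 2:09 AM UTC on Apr 19.
Add 13 hours and 31 minutes travel time → 3:40 PM UTC.
Tehran is UTC+3:30, so local arrival = 3:40 PM + 3:30 = 7:10 PM on Apr 19.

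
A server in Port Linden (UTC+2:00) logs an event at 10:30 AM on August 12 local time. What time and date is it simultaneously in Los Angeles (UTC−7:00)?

In UTC: 10:30 AM − 2:00 = 8:30 AM on Aug 12.
Los Angeles is UTC−7:00: 8:30 AM − 7:00 = 1:30 AM on Aug 12.

1:30 AM on Aug 12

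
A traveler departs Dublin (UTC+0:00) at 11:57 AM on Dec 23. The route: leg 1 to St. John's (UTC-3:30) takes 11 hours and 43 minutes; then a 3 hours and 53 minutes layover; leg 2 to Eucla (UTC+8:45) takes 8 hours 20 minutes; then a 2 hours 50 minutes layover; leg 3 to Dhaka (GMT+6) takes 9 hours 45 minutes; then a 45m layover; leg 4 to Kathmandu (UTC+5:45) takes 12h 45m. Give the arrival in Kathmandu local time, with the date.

Dublin is at UTC+0, so departure is already 11:57 AM UTC on Dec 23.
Add 11 hours and 43 minutes leg 1 → 11:40 PM UTC.
Add 3 hours 53 minutes layover in St. John's → 3:33 AM UTC (Dec 24).
Add 8 hours 20 minutes leg 2 → 11:53 AM UTC.
Add 2 hours 50 minutes layover in Eucla → 2:43 PM UTC.
Add 9 hours 45 minutes leg 3 → 12:28 AM UTC (Dec 25).
Add 45 minutes layover in Dhaka → 1:13 AM UTC.
Add 12 hours and 45 minutes leg 4 → 1:58 PM UTC.
Kathmandu is UTC+5:45, so local arrival = 1:58 PM + 5:45 = 7:43 PM on Dec 25.

7:43 PM on December 25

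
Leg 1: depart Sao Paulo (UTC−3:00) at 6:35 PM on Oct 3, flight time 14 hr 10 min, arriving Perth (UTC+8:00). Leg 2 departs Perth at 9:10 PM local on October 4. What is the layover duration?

1 hour 25 minutes

Convert departure to UTC: 6:35 PM + 3:00 = 9:35 PM UTC on Oct 3.
Add 14 hours and 10 minutes flight time → 11:45 AM UTC (Oct 4).
Perth is UTC+8:00, so local arrival = 11:45 AM + 8:00 = 7:45 PM on Oct 4.
Layover = 9:10 PM − 7:45 PM = 1 hour 25 minutes.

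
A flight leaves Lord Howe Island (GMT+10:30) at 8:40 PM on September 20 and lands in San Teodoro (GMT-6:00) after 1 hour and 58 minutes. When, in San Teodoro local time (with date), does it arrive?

6:08 AM on September 20

San Teodoro is 16:30 behind Lord Howe Island.
After 1 hour and 58 minutes it is 10:38 PM in Lord Howe Island.
Shift by the zone difference: 10:38 PM − 16:30 = 6:08 AM on Sep 20 in San Teodoro.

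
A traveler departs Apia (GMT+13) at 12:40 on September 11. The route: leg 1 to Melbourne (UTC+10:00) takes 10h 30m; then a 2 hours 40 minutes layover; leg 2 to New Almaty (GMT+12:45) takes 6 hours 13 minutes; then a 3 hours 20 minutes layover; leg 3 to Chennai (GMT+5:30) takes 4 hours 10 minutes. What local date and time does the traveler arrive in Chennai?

08:03 on Sep 12

Convert departure to UTC: 12:40 − 13:00 = 23:40 UTC on Sep 10.
Add 10 hours 30 minutes leg 1 → 10:10 UTC (Sep 11).
Add 2 hours and 40 minutes layover in Melbourne → 12:50 UTC.
Add 6 hours 13 minutes leg 2 → 19:03 UTC.
Add 3 hours and 20 minutes layover in New Almaty → 22:23 UTC.
Add 4 hours and 10 minutes leg 3 → 02:33 UTC (Sep 12).
Chennai is UTC+5:30, so local arrival = 02:33 + 5:30 = 08:03 on Sep 12.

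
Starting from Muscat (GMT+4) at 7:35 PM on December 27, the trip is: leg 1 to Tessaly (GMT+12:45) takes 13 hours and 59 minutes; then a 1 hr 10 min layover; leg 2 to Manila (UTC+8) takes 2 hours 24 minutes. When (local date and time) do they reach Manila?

Convert departure to UTC: 7:35 PM − 4:00 = 3:35 PM UTC on Dec 27.
Add 13 hours 59 minutes leg 1 → 5:34 AM UTC (Dec 28).
Add 1 hour and 10 minutes layover in Tessaly → 6:44 AM UTC.
Add 2 hours 24 minutes leg 2 → 9:08 AM UTC.
Manila is UTC+8:00, so local arrival = 9:08 AM + 8:00 = 5:08 PM on Dec 28.

5:08 PM on December 28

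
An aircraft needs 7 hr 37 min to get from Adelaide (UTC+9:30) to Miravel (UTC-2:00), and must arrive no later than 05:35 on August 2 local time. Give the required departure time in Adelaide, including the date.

09:28 on August 2

Target arrival in UTC: 05:35 + 2:00 = 07:35 on Aug 2.
Subtract 7 hours and 37 minutes → departure 23:58 UTC on Aug 1.
Adelaide is UTC+9:30: 23:58 + 9:30 = 09:28 on Aug 2.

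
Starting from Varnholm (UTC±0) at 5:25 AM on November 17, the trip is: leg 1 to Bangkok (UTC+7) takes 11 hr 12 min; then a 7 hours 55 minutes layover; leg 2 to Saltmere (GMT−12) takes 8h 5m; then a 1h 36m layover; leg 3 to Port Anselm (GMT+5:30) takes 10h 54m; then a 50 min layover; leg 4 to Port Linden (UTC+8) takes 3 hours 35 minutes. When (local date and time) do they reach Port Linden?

Varnholm is at UTC+0, so departure is already 5:25 AM UTC on Nov 17.
Add 11 hours and 12 minutes leg 1 → 4:37 PM UTC.
Add 7 hours 55 minutes layover in Bangkok → 12:32 AM UTC (Nov 18).
Add 8 hours and 5 minutes leg 2 → 8:37 AM UTC.
Add 1 hour 36 minutes layover in Saltmere → 10:13 AM UTC.
Add 10 hours 54 minutes leg 3 → 9:07 PM UTC.
Add 50 minutes layover in Port Anselm → 9:57 PM UTC.
Add 3 hours and 35 minutes leg 4 → 1:32 AM UTC (Nov 19).
Port Linden is UTC+8:00, so local arrival = 1:32 AM + 8:00 = 9:32 AM on Nov 19.

9:32 AM on Nov 19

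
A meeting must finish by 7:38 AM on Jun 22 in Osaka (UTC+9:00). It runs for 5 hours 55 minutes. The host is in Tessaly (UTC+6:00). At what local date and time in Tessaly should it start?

Target end time in UTC: 7:38 AM − 9:00 = 10:38 PM on Jun 21.
Subtract 5 hours 55 minutes → start 4:43 PM UTC on Jun 21.
Tessaly is UTC+6:00: 4:43 PM + 6:00 = 10:43 PM on Jun 21.

10:43 PM on June 21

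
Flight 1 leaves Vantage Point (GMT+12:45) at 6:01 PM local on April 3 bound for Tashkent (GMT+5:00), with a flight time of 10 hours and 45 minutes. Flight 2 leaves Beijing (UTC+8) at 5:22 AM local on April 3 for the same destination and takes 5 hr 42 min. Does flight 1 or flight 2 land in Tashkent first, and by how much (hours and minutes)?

Flight 1 in UTC: 6:01 PM − 12:45 = 5:16 AM on Apr 3.
+10 hours and 45 minutes → arrive 4:01 PM UTC on Apr 3.
Flight 2 in UTC: 5:22 AM − 8:00 = 9:22 PM on Apr 2.
+5 hours 42 minutes → arrive 3:04 AM UTC on Apr 3.
Flight 2 lands earlier by 12 hours 57 minutes.

the second, by 12 hours 57 minutes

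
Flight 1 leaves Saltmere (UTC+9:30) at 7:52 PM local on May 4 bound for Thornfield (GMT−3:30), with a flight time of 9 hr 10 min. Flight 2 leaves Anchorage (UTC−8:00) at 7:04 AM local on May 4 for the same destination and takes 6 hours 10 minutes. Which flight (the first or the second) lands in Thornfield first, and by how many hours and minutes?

Flight 1 in UTC: 7:52 PM − 9:30 = 10:22 AM on May 4.
+9 hours and 10 minutes → arrive 7:32 PM UTC on May 4.
Flight 2 in UTC: 7:04 AM + 8:00 = 3:04 PM on May 4.
+6 hours 10 minutes → arrive 9:14 PM UTC on May 4.
Flight 1 lands earlier by 1 hour 42 minutes.

the first, by 1 hour 42 minutes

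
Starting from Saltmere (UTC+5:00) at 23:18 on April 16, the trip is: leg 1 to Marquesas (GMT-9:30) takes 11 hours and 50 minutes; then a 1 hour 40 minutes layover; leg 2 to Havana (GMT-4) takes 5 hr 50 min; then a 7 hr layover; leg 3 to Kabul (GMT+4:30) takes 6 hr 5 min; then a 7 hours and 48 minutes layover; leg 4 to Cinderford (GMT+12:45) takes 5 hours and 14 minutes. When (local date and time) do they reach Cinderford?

Convert departure to UTC: 23:18 − 5:00 = 18:18 UTC on Apr 16.
Add 11 hours and 50 minutes leg 1 → 06:08 UTC (Apr 17).
Add 1 hour and 40 minutes layover in Marquesas → 07:48 UTC.
Add 5 hours and 50 minutes leg 2 → 13:38 UTC.
Add 7 hours layover in Havana → 20:38 UTC.
Add 6 hours 5 minutes leg 3 → 02:43 UTC (Apr 18).
Add 7 hours 48 minutes layover in Kabul → 10:31 UTC.
Add 5 hours 14 minutes leg 4 → 15:45 UTC.
Cinderford is UTC+12:45, so local arrival = 15:45 + 12:45 = 04:30 on Apr 19.

04:30 on April 19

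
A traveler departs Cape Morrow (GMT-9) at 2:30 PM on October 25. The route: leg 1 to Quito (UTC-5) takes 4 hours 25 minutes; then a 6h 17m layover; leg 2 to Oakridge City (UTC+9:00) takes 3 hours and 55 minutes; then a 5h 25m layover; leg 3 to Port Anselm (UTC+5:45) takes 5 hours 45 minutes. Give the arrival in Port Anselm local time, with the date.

Convert departure to UTC: 2:30 PM + 9:00 = 11:30 PM UTC on Oct 25.
Add 4 hours 25 minutes leg 1 → 3:55 AM UTC (Oct 26).
Add 6 hours 17 minutes layover in Quito → 10:12 AM UTC.
Add 3 hours and 55 minutes leg 2 → 2:07 PM UTC.
Add 5 hours 25 minutes layover in Oakridge City → 7:32 PM UTC.
Add 5 hours and 45 minutes leg 3 → 1:17 AM UTC (Oct 27).
Port Anselm is UTC+5:45, so local arrival = 1:17 AM + 5:45 = 7:02 AM on Oct 27.

7:02 AM on October 27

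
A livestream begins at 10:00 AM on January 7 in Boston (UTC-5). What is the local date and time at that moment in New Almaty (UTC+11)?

In UTC: 10:00 AM + 5:00 = 3:00 PM on Jan 7.
New Almaty is UTC+11:00: 3:00 PM + 11:00 = 2:00 AM on Jan 8.

2:00 AM on Jan 8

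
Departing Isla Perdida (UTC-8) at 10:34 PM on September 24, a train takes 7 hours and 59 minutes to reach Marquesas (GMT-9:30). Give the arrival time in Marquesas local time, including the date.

5:03 AM on Sep 25

Marquesas is 1:30 behind Isla Perdida.
After 7 hours 59 minutes it is 6:33 AM (Sep 25) in Isla Perdida.
Shift by the zone difference: 6:33 AM − 1:30 = 5:03 AM on Sep 25 in Marquesas.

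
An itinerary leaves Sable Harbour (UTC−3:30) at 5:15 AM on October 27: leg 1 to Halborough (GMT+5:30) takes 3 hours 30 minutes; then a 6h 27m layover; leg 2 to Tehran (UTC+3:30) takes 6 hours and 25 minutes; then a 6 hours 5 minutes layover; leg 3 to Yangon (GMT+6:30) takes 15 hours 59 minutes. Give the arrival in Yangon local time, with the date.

5:41 AM on October 29

Convert departure to UTC: 5:15 AM + 3:30 = 8:45 AM UTC on Oct 27.
Add 3 hours 30 minutes leg 1 → 12:15 PM UTC.
Add 6 hours 27 minutes layover in Halborough → 6:42 PM UTC.
Add 6 hours and 25 minutes leg 2 → 1:07 AM UTC (Oct 28).
Add 6 hours 5 minutes layover in Tehran → 7:12 AM UTC.
Add 15 hours and 59 minutes leg 3 → 11:11 PM UTC.
Yangon is UTC+6:30, so local arrival = 11:11 PM + 6:30 = 5:41 AM on Oct 29.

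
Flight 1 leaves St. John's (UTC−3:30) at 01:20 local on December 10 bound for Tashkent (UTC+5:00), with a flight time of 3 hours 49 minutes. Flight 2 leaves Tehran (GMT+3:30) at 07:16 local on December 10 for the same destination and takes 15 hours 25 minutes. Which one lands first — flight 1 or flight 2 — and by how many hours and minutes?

the first, by 10 hours 32 minutes

Flight 1 in UTC: 01:20 + 3:30 = 04:50 on Dec 10.
+3 hours and 49 minutes → arrive 08:39 UTC on Dec 10.
Flight 2 in UTC: 07:16 − 3:30 = 03:46 on Dec 10.
+15 hours and 25 minutes → arrive 19:11 UTC on Dec 10.
Flight 1 lands earlier by 10 hours 32 minutes.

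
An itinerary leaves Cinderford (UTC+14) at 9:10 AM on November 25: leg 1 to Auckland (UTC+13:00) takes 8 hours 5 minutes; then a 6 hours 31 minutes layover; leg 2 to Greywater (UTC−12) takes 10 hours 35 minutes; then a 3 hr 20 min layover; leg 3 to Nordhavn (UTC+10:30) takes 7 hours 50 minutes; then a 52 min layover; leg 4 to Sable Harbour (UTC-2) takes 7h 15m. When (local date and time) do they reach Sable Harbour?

Convert departure to UTC: 9:10 AM − 14:00 = 7:10 PM UTC on Nov 24.
Add 8 hours 5 minutes leg 1 → 3:15 AM UTC (Nov 25).
Add 6 hours and 31 minutes layover in Auckland → 9:46 AM UTC.
Add 10 hours 35 minutes leg 2 → 8:21 PM UTC.
Add 3 hours 20 minutes layover in Greywater → 11:41 PM UTC.
Add 7 hours 50 minutes leg 3 → 7:31 AM UTC (Nov 26).
Add 52 minutes layover in Nordhavn → 8:23 AM UTC.
Add 7 hours 15 minutes leg 4 → 3:38 PM UTC.
Sable Harbour is UTC−2:00, so local arrival = 3:38 PM − 2:00 = 1:38 PM on Nov 26.

1:38 PM on November 26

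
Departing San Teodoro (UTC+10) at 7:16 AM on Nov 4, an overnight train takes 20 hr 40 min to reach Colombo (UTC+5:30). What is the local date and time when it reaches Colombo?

11:26 PM on November 4

Convert departure to UTC: 7:16 AM − 10:00 = 9:16 PM UTC on Nov 3.
Add 20 hours and 40 minutes travel time → 5:56 PM UTC (Nov 4).
Colombo is UTC+5:30, so local arrival = 5:56 PM + 5:30 = 11:26 PM on Nov 4.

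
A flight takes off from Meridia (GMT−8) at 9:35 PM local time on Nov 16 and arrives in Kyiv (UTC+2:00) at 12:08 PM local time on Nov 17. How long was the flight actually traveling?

Kyiv is 10:00 ahead of Meridia.
Clock-face elapsed time (ignoring zones) is 14 hours 33 minutes.
Actual elapsed = 14 hours 33 minutes − 10:00 = 4 hours 33 minutes.

4 hours 33 minutes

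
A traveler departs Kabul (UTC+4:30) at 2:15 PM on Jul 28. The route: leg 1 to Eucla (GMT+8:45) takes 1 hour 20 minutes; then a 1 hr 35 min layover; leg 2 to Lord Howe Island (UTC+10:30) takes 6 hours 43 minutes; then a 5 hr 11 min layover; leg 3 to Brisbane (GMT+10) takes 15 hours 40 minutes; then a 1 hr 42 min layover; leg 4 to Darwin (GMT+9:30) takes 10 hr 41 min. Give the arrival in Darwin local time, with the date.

Convert departure to UTC: 2:15 PM − 4:30 = 9:45 AM UTC on Jul 28.
Add 1 hour and 20 minutes leg 1 → 11:05 AM UTC.
Add 1 hour 35 minutes layover in Eucla → 12:40 PM UTC.
Add 6 hours 43 minutes leg 2 → 7:23 PM UTC.
Add 5 hours 11 minutes layover in Lord Howe Island → 12:34 AM UTC (Jul 29).
Add 15 hours and 40 minutes leg 3 → 4:14 PM UTC.
Add 1 hour 42 minutes layover in Brisbane → 5:56 PM UTC.
Add 10 hours and 41 minutes leg 4 → 4:37 AM UTC (Jul 30).
Darwin is UTC+9:30, so local arrival = 4:37 AM + 9:30 = 2:07 PM on Jul 30.

2:07 PM on Jul 30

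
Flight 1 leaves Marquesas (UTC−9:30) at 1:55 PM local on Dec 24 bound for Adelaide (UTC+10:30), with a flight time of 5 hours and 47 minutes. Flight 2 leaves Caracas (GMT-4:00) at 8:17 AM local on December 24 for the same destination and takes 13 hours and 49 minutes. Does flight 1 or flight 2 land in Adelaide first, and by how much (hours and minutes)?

the second, by 3 hours 6 minutes

Flight 1 in UTC: 1:55 PM + 9:30 = 11:25 PM on Dec 24.
+5 hours and 47 minutes → arrive 5:12 AM UTC on Dec 25.
Flight 2 in UTC: 8:17 AM + 4:00 = 12:17 PM on Dec 24.
+13 hours 49 minutes → arrive 2:06 AM UTC on Dec 25.
Flight 2 lands earlier by 3 hours 6 minutes.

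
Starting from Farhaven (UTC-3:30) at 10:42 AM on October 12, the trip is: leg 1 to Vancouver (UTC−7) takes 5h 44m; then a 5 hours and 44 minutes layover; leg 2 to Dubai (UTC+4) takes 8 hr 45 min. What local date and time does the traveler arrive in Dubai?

Convert departure to UTC: 10:42 AM + 3:30 = 2:12 PM UTC on Oct 12.
Add 5 hours and 44 minutes leg 1 → 7:56 PM UTC.
Add 5 hours 44 minutes layover in Vancouver → 1:40 AM UTC (Oct 13).
Add 8 hours and 45 minutes leg 2 → 10:25 AM UTC.
Dubai is UTC+4:00, so local arrival = 10:25 AM + 4:00 = 2:25 PM on Oct 13.

2:25 PM on October 13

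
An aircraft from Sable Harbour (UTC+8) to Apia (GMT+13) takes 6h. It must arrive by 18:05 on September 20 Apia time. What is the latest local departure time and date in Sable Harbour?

Target arrival in UTC: 18:05 − 13:00 = 05:05 on Sep 20.
Subtract 6 hours → departure 23:05 UTC on Sep 19.
Sable Harbour is UTC+8:00: 23:05 + 8:00 = 07:05 on Sep 20.

07:05 on September 20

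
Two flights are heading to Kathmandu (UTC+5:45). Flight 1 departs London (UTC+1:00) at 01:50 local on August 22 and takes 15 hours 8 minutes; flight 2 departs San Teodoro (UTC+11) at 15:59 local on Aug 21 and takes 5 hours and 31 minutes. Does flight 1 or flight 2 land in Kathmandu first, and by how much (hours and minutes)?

Flight 1 in UTC: 01:50 − 1:00 = 00:50 on Aug 22.
+15 hours and 8 minutes → arrive 15:58 UTC on Aug 22.
Flight 2 in UTC: 15:59 − 11:00 = 04:59 on Aug 21.
+5 hours and 31 minutes → arrive 10:30 UTC on Aug 21.
Flight 2 lands earlier by 29 hours 28 minutes.

the second, by 29 hours 28 minutes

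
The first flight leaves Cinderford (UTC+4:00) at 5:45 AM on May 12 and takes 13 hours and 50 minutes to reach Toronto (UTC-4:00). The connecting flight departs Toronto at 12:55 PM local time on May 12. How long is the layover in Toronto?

Convert departure to UTC: 5:45 AM − 4:00 = 1:45 AM UTC on May 12.
Add 13 hours 50 minutes flight time → 3:35 PM UTC.
Toronto is UTC−4:00, so local arrival = 3:35 PM − 4:00 = 11:35 AM on May 12.
Layover = 12:55 PM − 11:35 AM = 1 hour 20 minutes.

1 hour 20 minutes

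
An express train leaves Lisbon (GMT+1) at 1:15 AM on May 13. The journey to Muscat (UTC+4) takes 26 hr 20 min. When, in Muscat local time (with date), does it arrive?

6:35 AM on May 14

Convert departure to UTC: 1:15 AM − 1:00 = 12:15 AM UTC on May 13.
Add 26 hours 20 minutes travel time → 2:35 AM UTC (May 14).
Muscat is UTC+4:00, so local arrival = 2:35 AM + 4:00 = 6:35 AM on May 14.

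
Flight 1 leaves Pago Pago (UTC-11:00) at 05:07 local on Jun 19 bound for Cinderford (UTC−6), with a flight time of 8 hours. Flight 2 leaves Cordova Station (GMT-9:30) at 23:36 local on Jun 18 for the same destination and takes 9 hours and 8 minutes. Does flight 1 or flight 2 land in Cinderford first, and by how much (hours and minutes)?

the second, by 5 hours 53 minutes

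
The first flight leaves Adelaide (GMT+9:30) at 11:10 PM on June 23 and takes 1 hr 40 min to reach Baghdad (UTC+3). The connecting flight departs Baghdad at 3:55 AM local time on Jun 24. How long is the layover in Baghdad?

9 hours 35 minutes

Convert departure to UTC: 11:10 PM − 9:30 = 1:40 PM UTC on Jun 23.
Add 1 hour 40 minutes flight time → 3:20 PM UTC.
Baghdad is UTC+3:00, so local arrival = 3:20 PM + 3:00 = 6:20 PM on Jun 23.
Layover = 3:55 AM − 6:20 PM (+1 day) = 9 hours 35 minutes.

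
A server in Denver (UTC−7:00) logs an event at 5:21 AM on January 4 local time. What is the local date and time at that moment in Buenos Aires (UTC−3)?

In UTC: 5:21 AM + 7:00 = 12:21 PM on Jan 4.
Buenos Aires is UTC−3:00: 12:21 PM − 3:00 = 9:21 AM on Jan 4.

9:21 AM on January 4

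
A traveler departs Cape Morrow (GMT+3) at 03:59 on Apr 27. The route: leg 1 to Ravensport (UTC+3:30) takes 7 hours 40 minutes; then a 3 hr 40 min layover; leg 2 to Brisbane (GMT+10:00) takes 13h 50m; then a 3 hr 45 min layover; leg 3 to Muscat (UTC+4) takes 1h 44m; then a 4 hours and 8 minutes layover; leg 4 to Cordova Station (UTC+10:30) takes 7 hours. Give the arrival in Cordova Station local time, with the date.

Convert departure to UTC: 03:59 − 3:00 = 00:59 UTC on Apr 27.
Add 7 hours 40 minutes leg 1 → 08:39 UTC.
Add 3 hours and 40 minutes layover in Ravensport → 12:19 UTC.
Add 13 hours 50 minutes leg 2 → 02:09 UTC (Apr 28).
Add 3 hours and 45 minutes layover in Brisbane → 05:54 UTC.
Add 1 hour and 44 minutes leg 3 → 07:38 UTC.
Add 4 hours 8 minutes layover in Muscat → 11:46 UTC.
Add 7 hours leg 4 → 18:46 UTC.
Cordova Station is UTC+10:30, so local arrival = 18:46 + 10:30 = 05:16 on Apr 29.

05:16 on Apr 29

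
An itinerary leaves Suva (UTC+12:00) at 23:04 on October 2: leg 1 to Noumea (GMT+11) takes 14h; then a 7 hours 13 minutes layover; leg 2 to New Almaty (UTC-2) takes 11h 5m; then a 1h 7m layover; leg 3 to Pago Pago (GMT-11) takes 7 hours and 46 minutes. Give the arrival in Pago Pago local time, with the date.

17:15 on October 3

Convert departure to UTC: 23:04 − 12:00 = 11:04 UTC on Oct 2.
Add 14 hours leg 1 → 01:04 UTC (Oct 3).
Add 7 hours 13 minutes layover in Noumea → 08:17 UTC.
Add 11 hours 5 minutes leg 2 → 19:22 UTC.
Add 1 hour and 7 minutes layover in New Almaty → 20:29 UTC.
Add 7 hours 46 minutes leg 3 → 04:15 UTC (Oct 4).
Pago Pago is UTC−11:00, so local arrival = 04:15 − 11:00 = 17:15 on Oct 3.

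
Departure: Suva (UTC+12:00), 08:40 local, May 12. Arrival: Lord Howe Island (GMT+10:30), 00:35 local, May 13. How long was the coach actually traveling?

17 hours 25 minutes

Departure in UTC: 08:40 − 12:00 = 20:40 on May 11.
Arrival in UTC: 00:35 − 10:30 = 14:05 on May 12.
Elapsed = 14:05 − 20:40 (+1 day) = 17 hours 25 minutes.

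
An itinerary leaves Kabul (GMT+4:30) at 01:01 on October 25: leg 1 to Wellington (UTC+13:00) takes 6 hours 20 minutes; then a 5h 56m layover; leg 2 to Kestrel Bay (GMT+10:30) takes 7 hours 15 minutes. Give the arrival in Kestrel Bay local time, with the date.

02:32 on Oct 26

Convert departure to UTC: 01:01 − 4:30 = 20:31 UTC on Oct 24.
Add 6 hours 20 minutes leg 1 → 02:51 UTC (Oct 25).
Add 5 hours and 56 minutes layover in Wellington → 08:47 UTC.
Add 7 hours and 15 minutes leg 2 → 16:02 UTC.
Kestrel Bay is UTC+10:30, so local arrival = 16:02 + 10:30 = 02:32 on Oct 26.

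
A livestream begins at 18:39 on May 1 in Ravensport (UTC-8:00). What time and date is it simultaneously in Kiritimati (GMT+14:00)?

16:39 on May 2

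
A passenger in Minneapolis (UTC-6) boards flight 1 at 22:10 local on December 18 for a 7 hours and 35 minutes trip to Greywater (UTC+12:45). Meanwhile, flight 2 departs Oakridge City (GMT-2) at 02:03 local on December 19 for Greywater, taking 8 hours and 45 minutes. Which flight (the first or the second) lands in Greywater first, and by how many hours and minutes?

Flight 1 in UTC: 22:10 + 6:00 = 04:10 on Dec 19.
+7 hours 35 minutes → arrive 11:45 UTC on Dec 19.
Flight 2 in UTC: 02:03 + 2:00 = 04:03 on Dec 19.
+8 hours and 45 minutes → arrive 12:48 UTC on Dec 19.
Flight 1 lands earlier by 1 hour 3 minutes.

the first, by 1 hour 3 minutes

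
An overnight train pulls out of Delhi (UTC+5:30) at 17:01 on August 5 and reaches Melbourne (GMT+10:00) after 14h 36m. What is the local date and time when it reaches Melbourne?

12:07 on August 6

Convert departure to UTC: 17:01 − 5:30 = 11:31 UTC on Aug 5.
Add 14 hours and 36 minutes travel time → 02:07 UTC (Aug 6).
Melbourne is UTC+10:00, so local arrival = 02:07 + 10:00 = 12:07 on Aug 6.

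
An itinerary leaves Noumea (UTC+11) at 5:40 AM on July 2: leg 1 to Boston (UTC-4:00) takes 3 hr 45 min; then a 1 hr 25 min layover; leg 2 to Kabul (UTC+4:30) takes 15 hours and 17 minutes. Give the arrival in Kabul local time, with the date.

Convert departure to UTC: 5:40 AM − 11:00 = 6:40 PM UTC on Jul 1.
Add 3 hours 45 minutes leg 1 → 10:25 PM UTC.
Add 1 hour and 25 minutes layover in Boston → 11:50 PM UTC.
Add 15 hours 17 minutes leg 2 → 3:07 PM UTC (Jul 2).
Kabul is UTC+4:30, so local arrival = 3:07 PM + 4:30 = 7:37 PM on Jul 2.

7:37 PM on Jul 2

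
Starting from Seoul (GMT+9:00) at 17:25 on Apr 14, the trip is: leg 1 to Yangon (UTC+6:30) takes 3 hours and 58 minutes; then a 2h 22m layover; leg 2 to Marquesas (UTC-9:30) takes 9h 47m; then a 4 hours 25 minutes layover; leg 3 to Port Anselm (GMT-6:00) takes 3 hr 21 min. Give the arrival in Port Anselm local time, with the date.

Convert departure to UTC: 17:25 − 9:00 = 08:25 UTC on Apr 14.
Add 3 hours 58 minutes leg 1 → 12:23 UTC.
Add 2 hours 22 minutes layover in Yangon → 14:45 UTC.
Add 9 hours 47 minutes leg 2 → 00:32 UTC (Apr 15).
Add 4 hours and 25 minutes layover in Marquesas → 04:57 UTC.
Add 3 hours 21 minutes leg 3 → 08:18 UTC.
Port Anselm is UTC−6:00, so local arrival = 08:18 − 6:00 = 02:18 on Apr 15.

02:18 on April 15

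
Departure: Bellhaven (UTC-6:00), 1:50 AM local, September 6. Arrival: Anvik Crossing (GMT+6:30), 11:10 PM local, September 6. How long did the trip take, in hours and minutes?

8 hours 50 minutes

Departure in UTC: 1:50 AM + 6:00 = 7:50 AM on Sep 6.
Arrival in UTC: 11:10 PM − 6:30 = 4:40 PM on Sep 6.
Elapsed = 4:40 PM − 7:50 AM = 8 hours 50 minutes.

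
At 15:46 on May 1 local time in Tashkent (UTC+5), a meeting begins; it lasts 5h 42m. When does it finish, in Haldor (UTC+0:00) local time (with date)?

Convert start to UTC: 15:46 − 5:00 = 10:46 UTC on May 1.
Add 5 hours and 42 minutes duration → 16:28 UTC.
Haldor is UTC+0, so local end time is the same: 16:28 on May 1.

16:28 on May 1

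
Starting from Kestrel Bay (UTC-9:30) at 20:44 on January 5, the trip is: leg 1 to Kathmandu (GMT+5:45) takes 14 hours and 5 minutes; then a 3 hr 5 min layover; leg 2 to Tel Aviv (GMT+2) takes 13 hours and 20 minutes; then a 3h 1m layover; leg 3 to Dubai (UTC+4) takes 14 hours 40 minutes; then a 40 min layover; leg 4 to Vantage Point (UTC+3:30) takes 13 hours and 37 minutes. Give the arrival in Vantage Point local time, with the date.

Convert departure to UTC: 20:44 + 9:30 = 06:14 UTC on Jan 6.
Add 14 hours and 5 minutes leg 1 → 20:19 UTC.
Add 3 hours 5 minutes layover in Kathmandu → 23:24 UTC.
Add 13 hours 20 minutes leg 2 → 12:44 UTC (Jan 7).
Add 3 hours 1 minute layover in Tel Aviv → 15:45 UTC.
Add 14 hours and 40 minutes leg 3 → 06:25 UTC (Jan 8).
Add 40 minutes layover in Dubai → 07:05 UTC.
Add 13 hours 37 minutes leg 4 → 20:42 UTC.
Vantage Point is UTC+3:30, so local arrival = 20:42 + 3:30 = 00:12 on Jan 9.

00:12 on Jan 9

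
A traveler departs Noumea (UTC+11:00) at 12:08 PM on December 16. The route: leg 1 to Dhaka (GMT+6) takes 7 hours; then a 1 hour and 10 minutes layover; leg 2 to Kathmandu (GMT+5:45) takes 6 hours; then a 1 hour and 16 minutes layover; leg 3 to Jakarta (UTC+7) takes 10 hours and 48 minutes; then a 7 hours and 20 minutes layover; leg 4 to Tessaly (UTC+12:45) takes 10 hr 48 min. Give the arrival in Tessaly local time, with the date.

Convert departure to UTC: 12:08 PM − 11:00 = 1:08 AM UTC on Dec 16.
Add 7 hours leg 1 → 8:08 AM UTC.
Add 1 hour 10 minutes layover in Dhaka → 9:18 AM UTC.
Add 6 hours leg 2 → 3:18 PM UTC.
Add 1 hour and 16 minutes layover in Kathmandu → 4:34 PM UTC.
Add 10 hours and 48 minutes leg 3 → 3:22 AM UTC (Dec 17).
Add 7 hours 20 minutes layover in Jakarta → 10:42 AM UTC.
Add 10 hours and 48 minutes leg 4 → 9:30 PM UTC.
Tessaly is UTC+12:45, so local arrival = 9:30 PM + 12:45 = 10:15 AM on Dec 18.

10:15 AM on Dec 18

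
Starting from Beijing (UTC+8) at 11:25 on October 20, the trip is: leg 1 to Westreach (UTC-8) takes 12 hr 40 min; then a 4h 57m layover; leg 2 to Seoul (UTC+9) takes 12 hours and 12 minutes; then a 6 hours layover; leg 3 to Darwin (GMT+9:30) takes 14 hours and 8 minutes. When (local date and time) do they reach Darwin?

14:52 on October 22

Convert departure to UTC: 11:25 − 8:00 = 03:25 UTC on Oct 20.
Add 12 hours 40 minutes leg 1 → 16:05 UTC.
Add 4 hours 57 minutes layover in Westreach → 21:02 UTC.
Add 12 hours 12 minutes leg 2 → 09:14 UTC (Oct 21).
Add 6 hours layover in Seoul → 15:14 UTC.
Add 14 hours 8 minutes leg 3 → 05:22 UTC (Oct 22).
Darwin is UTC+9:30, so local arrival = 05:22 + 9:30 = 14:52 on Oct 22.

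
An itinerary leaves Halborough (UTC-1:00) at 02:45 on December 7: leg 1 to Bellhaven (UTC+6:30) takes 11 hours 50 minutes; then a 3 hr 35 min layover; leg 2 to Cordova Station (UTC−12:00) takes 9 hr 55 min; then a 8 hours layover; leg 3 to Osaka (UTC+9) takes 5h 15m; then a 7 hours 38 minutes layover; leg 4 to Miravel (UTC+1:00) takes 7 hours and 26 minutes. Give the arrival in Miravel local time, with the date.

Convert departure to UTC: 02:45 + 1:00 = 03:45 UTC on Dec 7.
Add 11 hours 50 minutes leg 1 → 15:35 UTC.
Add 3 hours 35 minutes layover in Bellhaven → 19:10 UTC.
Add 9 hours 55 minutes leg 2 → 05:05 UTC (Dec 8).
Add 8 hours layover in Cordova Station → 13:05 UTC.
Add 5 hours and 15 minutes leg 3 → 18:20 UTC.
Add 7 hours 38 minutes layover in Osaka → 01:58 UTC (Dec 9).
Add 7 hours and 26 minutes leg 4 → 09:24 UTC.
Miravel is UTC+1:00, so local arrival = 09:24 + 1:00 = 10:24 on Dec 9.

10:24 on December 9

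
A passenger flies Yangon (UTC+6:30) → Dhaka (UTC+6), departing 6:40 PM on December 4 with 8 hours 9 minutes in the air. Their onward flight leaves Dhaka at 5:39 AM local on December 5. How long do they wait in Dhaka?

3 hours 20 minutes

Convert departure to UTC: 6:40 PM − 6:30 = 12:10 PM UTC on Dec 4.
Add 8 hours 9 minutes flight time → 8:19 PM UTC.
Dhaka is UTC+6:00, so local arrival = 8:19 PM + 6:00 = 2:19 AM on Dec 5.
Layover = 5:39 AM − 2:19 AM = 3 hours 20 minutes.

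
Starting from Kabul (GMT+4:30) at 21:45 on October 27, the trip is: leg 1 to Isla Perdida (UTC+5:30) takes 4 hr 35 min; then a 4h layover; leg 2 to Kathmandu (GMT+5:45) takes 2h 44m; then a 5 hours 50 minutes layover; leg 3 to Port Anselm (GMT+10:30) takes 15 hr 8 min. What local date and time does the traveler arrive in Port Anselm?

Convert departure to UTC: 21:45 − 4:30 = 17:15 UTC on Oct 27.
Add 4 hours 35 minutes leg 1 → 21:50 UTC.
Add 4 hours layover in Isla Perdida → 01:50 UTC (Oct 28).
Add 2 hours 44 minutes leg 2 → 04:34 UTC.
Add 5 hours and 50 minutes layover in Kathmandu → 10:24 UTC.
Add 15 hours 8 minutes leg 3 → 01:32 UTC (Oct 29).
Port Anselm is UTC+10:30, so local arrival = 01:32 + 10:30 = 12:02 on Oct 29.

12:02 on October 29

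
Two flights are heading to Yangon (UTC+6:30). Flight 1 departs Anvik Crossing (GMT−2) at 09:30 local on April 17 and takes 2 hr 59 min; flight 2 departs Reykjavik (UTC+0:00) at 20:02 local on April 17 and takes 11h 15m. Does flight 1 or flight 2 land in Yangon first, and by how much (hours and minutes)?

the first, by 16 hours 48 minutes

Flight 1 in UTC: 09:30 + 2:00 = 11:30 on Apr 17.
+2 hours 59 minutes → arrive 14:29 UTC on Apr 17.
Flight 2 departs at 20:02 UTC (Apr 17).
+11 hours and 15 minutes → arrive 07:17 UTC on Apr 18.
Flight 1 lands earlier by 16 hours 48 minutes.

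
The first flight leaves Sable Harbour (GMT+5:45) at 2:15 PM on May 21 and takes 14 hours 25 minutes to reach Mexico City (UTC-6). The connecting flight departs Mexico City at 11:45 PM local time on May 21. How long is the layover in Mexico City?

6 hours 50 minutes

Convert departure to UTC: 2:15 PM − 5:45 = 8:30 AM UTC on May 21.
Add 14 hours 25 minutes flight time → 10:55 PM UTC.
Mexico City is UTC−6:00, so local arrival = 10:55 PM − 6:00 = 4:55 PM on May 21.
Layover = 11:45 PM − 4:55 PM = 6 hours 50 minutes.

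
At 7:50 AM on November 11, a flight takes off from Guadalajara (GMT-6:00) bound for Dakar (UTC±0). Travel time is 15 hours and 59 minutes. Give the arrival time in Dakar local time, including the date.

5:49 AM on November 12

Convert departure to UTC: 7:50 AM + 6:00 = 1:50 PM UTC on Nov 11.
Add 15 hours 59 minutes travel time → 5:49 AM UTC (Nov 12).
Dakar is UTC+0, so local arrival is the same: 5:49 AM on Nov 12.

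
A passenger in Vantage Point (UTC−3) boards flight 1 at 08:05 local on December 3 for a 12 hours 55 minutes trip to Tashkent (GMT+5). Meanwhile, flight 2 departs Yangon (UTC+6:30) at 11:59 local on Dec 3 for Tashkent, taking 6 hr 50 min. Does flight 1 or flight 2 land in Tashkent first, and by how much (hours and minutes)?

the second, by 11 hours 41 minutes

Flight 1 in UTC: 08:05 + 3:00 = 11:05 on Dec 3.
+12 hours and 55 minutes → arrive 00:00 UTC on Dec 4.
Flight 2 in UTC: 11:59 − 6:30 = 05:29 on Dec 3.
+6 hours and 50 minutes → arrive 12:19 UTC on Dec 3.
Flight 2 lands earlier by 11 hours 41 minutes.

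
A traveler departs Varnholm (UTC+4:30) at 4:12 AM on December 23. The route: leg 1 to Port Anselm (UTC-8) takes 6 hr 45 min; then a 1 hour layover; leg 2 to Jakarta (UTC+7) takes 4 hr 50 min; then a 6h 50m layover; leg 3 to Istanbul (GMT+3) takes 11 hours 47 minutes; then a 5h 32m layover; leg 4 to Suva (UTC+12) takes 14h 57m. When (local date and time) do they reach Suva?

Convert departure to UTC: 4:12 AM − 4:30 = 11:42 PM UTC on Dec 22.
Add 6 hours and 45 minutes leg 1 → 6:27 AM UTC (Dec 23).
Add 1 hour layover in Port Anselm → 7:27 AM UTC.
Add 4 hours and 50 minutes leg 2 → 12:17 PM UTC.
Add 6 hours and 50 minutes layover in Jakarta → 7:07 PM UTC.
Add 11 hours 47 minutes leg 3 → 6:54 AM UTC (Dec 24).
Add 5 hours and 32 minutes layover in Istanbul → 12:26 PM UTC.
Add 14 hours and 57 minutes leg 4 → 3:23 AM UTC (Dec 25).
Suva is UTC+12:00, so local arrival = 3:23 AM + 12:00 = 3:23 PM on Dec 25.

3:23 PM on Dec 25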